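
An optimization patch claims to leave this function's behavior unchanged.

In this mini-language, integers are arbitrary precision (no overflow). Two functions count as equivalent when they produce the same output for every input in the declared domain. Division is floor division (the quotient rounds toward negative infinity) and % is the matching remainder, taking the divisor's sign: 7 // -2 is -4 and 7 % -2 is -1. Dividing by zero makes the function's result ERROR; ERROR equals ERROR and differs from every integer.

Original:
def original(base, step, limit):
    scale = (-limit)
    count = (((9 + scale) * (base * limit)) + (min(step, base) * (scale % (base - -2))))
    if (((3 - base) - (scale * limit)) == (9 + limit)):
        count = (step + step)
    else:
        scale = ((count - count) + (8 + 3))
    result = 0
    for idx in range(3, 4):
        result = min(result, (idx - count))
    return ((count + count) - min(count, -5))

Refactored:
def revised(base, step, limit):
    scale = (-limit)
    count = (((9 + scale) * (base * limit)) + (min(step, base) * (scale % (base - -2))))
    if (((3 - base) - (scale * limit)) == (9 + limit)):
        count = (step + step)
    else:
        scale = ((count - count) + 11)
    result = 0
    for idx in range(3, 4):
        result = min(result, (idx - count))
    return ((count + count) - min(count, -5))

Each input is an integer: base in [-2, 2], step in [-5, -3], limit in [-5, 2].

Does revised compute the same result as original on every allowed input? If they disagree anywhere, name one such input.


Equivalent — the differences include constant usage differs, and arithmetic usage differs, yet no declared input distinguishes the two.
Tracing base=-1, step=-5, limit=-5: original: scale := 5 | count := 70 | (((3 - base) - (scale * limit)) == (9 + limit)): false | scale := 11 | result := 0 | iter idx=3: | result := -67 | result 145 | revised: scale := 5 | count := 70 | (((3 - base) - (scale * limit)) == (9 + limit)): false | scale := 11 | result := 0 | iter idx=3: | result := -67 | result 145 — matching result 145.
Across all 120 domain points the two functions coincide.
verdict: equivalent


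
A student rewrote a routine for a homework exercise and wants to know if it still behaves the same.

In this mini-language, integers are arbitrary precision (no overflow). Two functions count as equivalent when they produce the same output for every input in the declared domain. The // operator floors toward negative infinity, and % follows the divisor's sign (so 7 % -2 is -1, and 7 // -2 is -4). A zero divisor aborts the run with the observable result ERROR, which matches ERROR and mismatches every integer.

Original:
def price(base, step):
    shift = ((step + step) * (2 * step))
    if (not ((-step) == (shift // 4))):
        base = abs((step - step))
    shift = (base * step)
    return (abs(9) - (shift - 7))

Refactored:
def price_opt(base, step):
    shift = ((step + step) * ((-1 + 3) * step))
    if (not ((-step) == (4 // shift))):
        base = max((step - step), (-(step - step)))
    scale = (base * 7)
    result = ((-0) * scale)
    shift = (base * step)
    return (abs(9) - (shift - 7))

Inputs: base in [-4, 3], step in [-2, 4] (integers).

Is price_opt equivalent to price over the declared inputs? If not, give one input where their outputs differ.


Try base=-4, step=0.
price: shift := 0 | (not ((-step) == (shift // 4))): false | shift := 0 | result 16
price_opt: shift := 0 | divide-by-zero, output ERROR
16 and ERROR differ, so these are not the same function on this domain.
verdict: not equivalent; witness: base=-4, step=0


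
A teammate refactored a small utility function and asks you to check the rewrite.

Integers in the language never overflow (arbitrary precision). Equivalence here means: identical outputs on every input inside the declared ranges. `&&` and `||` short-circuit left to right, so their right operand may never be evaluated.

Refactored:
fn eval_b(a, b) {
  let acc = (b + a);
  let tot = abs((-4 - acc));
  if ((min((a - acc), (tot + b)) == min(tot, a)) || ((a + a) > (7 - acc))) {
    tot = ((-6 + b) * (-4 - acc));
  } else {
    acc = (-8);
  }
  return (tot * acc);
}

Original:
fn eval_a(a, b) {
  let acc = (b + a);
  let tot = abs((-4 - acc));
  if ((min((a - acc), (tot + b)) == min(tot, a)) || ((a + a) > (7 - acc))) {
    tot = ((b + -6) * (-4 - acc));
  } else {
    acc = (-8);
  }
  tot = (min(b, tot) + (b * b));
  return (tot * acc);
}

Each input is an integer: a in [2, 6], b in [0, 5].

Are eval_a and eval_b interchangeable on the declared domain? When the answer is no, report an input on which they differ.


Not equivalent: a=2, b=0 separates them (0 vs -48).
eval_a: acc := 2 | tot := 6 | ((min((a - acc), (tot + b)) == min(tot, a)) || ((a + a) > (7 - acc))): false | acc := -8 | tot := 0 | result 0
eval_b: acc := 2 | tot := 6 | ((min((a - acc), (tot + b)) == min(tot, a)) || ((a + a) > (7 - acc))): false | acc := -8 | result -48
verdict: not equivalent; witness: a=2, b=0


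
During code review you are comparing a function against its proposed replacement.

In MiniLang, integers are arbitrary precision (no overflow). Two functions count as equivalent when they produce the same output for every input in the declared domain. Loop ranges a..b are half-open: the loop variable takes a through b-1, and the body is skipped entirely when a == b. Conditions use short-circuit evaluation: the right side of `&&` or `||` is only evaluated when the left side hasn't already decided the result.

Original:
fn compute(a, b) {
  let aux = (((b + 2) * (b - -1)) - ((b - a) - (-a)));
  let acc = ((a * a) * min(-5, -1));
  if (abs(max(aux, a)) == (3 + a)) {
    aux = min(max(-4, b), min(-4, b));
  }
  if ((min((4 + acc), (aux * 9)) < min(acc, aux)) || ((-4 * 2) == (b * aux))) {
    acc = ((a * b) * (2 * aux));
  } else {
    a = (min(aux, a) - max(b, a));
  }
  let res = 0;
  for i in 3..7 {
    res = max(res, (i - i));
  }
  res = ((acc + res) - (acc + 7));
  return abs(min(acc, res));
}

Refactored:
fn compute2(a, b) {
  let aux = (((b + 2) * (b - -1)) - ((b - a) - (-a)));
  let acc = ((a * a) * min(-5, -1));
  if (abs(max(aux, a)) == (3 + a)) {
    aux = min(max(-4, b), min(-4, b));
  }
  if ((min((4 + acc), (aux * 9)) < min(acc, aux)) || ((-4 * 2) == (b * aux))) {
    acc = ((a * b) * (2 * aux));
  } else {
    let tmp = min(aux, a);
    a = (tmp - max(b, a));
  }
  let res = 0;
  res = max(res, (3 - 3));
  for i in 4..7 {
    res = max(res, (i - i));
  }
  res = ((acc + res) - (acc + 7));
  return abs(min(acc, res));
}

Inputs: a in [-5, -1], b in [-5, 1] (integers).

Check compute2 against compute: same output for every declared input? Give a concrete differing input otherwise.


Differences: constant usage differs; min/max/abs usage differs; statement counts differ; local variable names differ; arithmetic usage differs; loop structure differs — yet all 35 inputs agree.
verdict: equivalent


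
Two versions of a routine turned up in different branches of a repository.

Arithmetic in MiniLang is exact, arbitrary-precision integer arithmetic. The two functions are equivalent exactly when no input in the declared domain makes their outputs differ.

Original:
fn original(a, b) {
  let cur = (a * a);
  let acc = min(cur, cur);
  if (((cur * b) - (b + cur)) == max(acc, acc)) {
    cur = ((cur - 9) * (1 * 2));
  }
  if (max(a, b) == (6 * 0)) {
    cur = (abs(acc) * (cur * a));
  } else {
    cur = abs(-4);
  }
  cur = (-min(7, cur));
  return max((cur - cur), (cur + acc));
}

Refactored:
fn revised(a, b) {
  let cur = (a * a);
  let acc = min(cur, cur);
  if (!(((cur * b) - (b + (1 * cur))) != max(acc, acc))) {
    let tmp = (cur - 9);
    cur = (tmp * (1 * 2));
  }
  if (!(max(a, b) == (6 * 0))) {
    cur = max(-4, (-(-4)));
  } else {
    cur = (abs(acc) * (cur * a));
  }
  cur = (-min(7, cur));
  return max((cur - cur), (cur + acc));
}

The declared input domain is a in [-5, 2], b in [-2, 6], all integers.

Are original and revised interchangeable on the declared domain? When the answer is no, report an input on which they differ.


Although comparison usage differs; also min/max/abs usage differs; also boolean connective usage differs; also constant usage differs; also local variable names differ; also arithmetic usage differs; also statement counts differ, 72/72 inputs agree.
verdict: equivalent


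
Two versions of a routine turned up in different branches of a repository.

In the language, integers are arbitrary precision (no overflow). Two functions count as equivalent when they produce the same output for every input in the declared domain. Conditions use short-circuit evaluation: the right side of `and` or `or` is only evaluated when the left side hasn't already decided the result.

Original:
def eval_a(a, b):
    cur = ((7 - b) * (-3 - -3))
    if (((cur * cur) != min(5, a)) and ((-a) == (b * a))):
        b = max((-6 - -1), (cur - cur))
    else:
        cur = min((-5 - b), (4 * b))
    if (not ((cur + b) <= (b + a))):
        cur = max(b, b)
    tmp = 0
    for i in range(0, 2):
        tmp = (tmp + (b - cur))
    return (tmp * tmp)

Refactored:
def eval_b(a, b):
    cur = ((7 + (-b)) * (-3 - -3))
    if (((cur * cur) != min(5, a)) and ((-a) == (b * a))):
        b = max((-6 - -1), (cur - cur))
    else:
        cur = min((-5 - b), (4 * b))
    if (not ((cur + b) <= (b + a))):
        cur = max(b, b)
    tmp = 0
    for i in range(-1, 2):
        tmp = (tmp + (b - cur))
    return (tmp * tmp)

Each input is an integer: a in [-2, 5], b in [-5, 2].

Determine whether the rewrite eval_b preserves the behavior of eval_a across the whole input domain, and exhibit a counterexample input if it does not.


Try a=-2, b=-5.
eval_a: cur becomes 0; next (((cur * cur) != min(5, a)) and ((-a) == (b * a))) evaluates to false; next cur becomes -20; next (not ((cur + b) <= (b + a))) evaluates to false; next tmp becomes 0; next at i=0:; next tmp becomes 15; next at i=1:; next tmp becomes 30; next final value 900
eval_b: cur becomes 0; next (((cur * cur) != min(5, a)) and ((-a) == (b * a))) evaluates to false; next cur becomes -20; next (not ((cur + b) <= (b + a))) evaluates to false; next tmp becomes 0; next at i=-1:; next tmp becomes 15; next at i=0:; next tmp becomes 30; next at i=1:; next tmp becomes 45; next final value 2025
900 against 2025: the behavior changed.
verdict: not equivalent; witness: a=-2, b=-5


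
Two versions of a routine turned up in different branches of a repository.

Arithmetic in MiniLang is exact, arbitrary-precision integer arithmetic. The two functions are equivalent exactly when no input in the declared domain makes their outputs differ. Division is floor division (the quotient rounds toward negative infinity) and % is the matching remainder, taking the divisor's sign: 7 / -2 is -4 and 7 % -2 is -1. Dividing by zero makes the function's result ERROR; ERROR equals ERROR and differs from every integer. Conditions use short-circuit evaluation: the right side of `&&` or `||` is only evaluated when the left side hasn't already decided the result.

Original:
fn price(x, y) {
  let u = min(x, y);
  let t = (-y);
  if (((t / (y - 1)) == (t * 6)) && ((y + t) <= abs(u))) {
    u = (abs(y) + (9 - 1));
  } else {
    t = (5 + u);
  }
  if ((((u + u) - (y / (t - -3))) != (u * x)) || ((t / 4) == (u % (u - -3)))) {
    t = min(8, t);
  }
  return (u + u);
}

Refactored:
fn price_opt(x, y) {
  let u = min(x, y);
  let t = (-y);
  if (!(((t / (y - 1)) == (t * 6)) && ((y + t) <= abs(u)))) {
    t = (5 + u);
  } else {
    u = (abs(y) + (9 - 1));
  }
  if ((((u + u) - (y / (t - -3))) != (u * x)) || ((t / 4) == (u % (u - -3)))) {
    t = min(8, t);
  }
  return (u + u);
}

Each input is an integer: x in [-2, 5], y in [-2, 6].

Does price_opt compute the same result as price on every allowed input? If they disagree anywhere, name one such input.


Side by side, the visible changes include: boolean connective usage differs.
As a probe, take x=-2, y=4: price runs u becomes -2; next t becomes -4; next (((t / (y - 1)) == (t * 6)) && ((y + t) <= abs(u))) evaluates to false; next t becomes 3; next ((((u + u) - (y / (t - -3))) != (u * x)) || ((t / 4) == (u % (u - -3)))) evaluates to true; next t becomes 3; next final value -4; price_opt runs u becomes -2; next t becomes -4; next (!(((t / (y - 1)) == (t * 6)) && ((y + t) <= abs(u)))) evaluates to true; next t becomes 3; next ((((u + u) - (y / (t - -3))) != (u * x)) || ((t / 4) == (u % (u - -3)))) evaluates to true; next t becomes 3; next final value -4; both end at -4.
An exhaustive pass over the 72 declared inputs shows identical outputs.
verdict: equivalent


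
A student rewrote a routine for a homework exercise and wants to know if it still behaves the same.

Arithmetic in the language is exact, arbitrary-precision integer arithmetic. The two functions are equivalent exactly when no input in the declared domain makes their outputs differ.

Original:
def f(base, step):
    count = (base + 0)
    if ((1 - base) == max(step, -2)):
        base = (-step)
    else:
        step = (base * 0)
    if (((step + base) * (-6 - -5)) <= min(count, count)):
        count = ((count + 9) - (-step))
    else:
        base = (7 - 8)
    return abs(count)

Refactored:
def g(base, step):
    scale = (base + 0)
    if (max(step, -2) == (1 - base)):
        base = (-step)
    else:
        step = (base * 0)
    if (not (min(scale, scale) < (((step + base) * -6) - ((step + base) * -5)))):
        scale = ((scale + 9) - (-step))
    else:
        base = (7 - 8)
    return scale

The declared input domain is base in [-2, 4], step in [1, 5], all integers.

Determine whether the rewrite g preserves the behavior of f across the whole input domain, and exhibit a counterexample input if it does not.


Evaluate both at base=-2, step=1.
f: count=-2, then ((1 - base) == max(step, -2)) is false, then step=0, then (((step + base) * (-6 - -5)) <= min(count, count)) is false, then base=-1, then returns 2
g: scale=-2, then (max(step, -2) == (1 - base)) is false, then step=0, then (not (min(scale, scale) < (((step + base) * -6) - ((step + base) * -5)))) is false, then base=-1, then returns -2
2 against -2: the behavior changed.
verdict: not equivalent; witness: base=-2, step=1


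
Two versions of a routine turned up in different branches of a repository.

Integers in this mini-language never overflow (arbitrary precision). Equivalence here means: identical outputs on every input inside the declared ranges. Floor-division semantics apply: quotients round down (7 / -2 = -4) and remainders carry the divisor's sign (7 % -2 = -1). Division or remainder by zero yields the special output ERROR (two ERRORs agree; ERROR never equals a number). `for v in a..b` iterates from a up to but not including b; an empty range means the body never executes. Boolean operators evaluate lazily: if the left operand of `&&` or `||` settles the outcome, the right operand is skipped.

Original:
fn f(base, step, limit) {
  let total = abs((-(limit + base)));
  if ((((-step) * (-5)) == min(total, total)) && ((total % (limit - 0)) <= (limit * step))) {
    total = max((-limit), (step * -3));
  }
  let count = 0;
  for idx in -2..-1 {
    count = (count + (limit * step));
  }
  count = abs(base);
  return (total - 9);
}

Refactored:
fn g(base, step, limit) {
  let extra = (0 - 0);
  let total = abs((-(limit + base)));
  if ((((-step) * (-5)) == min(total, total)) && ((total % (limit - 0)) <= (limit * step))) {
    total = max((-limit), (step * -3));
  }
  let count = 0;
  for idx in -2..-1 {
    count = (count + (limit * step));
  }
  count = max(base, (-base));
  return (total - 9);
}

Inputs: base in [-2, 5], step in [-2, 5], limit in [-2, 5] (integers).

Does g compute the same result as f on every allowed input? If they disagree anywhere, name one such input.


One difference looks behavioral, but it never changes the outcome for any declared input; all 512 inputs agree.
verdict: equivalent


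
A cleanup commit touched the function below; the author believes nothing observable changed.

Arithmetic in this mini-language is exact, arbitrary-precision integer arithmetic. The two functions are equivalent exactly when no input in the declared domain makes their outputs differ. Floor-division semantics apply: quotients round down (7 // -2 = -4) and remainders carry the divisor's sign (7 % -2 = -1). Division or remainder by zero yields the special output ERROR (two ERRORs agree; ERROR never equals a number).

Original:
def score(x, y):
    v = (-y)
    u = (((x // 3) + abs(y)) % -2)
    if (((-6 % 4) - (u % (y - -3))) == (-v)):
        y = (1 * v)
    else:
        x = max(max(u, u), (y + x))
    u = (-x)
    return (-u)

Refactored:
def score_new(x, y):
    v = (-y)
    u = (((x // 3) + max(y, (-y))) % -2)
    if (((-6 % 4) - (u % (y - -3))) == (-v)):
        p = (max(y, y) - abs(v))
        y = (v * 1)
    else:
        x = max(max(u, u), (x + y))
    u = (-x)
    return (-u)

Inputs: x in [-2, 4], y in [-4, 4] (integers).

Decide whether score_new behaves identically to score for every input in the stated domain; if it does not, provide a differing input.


Changes here: min/max/abs usage differs; statement counts differ; local variable names differ; arithmetic usage differs; the full 63-point sweep finds no disagreement.
verdict: equivalent


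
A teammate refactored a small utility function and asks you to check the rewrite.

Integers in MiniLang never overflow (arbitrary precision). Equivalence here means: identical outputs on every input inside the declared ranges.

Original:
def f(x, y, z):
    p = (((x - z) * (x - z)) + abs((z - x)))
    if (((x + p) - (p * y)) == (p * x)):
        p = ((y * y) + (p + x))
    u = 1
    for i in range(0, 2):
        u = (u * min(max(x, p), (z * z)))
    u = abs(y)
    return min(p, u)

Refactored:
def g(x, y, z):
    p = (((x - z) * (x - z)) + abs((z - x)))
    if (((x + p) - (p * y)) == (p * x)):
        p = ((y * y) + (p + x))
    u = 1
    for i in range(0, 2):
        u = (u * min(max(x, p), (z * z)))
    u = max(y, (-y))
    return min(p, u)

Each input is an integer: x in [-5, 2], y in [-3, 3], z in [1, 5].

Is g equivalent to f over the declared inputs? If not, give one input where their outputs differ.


Comparing the listings, the differences include: min/max/abs usage differs.
One worked example (x=1, y=3, z=2) — f: p becomes 2; next (((x + p) - (p * y)) == (p * x)) evaluates to false; next u becomes 1; next at i=0:; next u becomes 2; next at i=1:; next u becomes 4; next u becomes 3; next final value 2; g: p becomes 2; next (((x + p) - (p * y)) == (p * x)) evaluates to false; next u becomes 1; next at i=0:; next u becomes 2; next at i=1:; next u becomes 4; next u becomes 3; next final value 2; agreement on 2.
Every one of the 280 inputs gives matching results.
verdict: equivalent


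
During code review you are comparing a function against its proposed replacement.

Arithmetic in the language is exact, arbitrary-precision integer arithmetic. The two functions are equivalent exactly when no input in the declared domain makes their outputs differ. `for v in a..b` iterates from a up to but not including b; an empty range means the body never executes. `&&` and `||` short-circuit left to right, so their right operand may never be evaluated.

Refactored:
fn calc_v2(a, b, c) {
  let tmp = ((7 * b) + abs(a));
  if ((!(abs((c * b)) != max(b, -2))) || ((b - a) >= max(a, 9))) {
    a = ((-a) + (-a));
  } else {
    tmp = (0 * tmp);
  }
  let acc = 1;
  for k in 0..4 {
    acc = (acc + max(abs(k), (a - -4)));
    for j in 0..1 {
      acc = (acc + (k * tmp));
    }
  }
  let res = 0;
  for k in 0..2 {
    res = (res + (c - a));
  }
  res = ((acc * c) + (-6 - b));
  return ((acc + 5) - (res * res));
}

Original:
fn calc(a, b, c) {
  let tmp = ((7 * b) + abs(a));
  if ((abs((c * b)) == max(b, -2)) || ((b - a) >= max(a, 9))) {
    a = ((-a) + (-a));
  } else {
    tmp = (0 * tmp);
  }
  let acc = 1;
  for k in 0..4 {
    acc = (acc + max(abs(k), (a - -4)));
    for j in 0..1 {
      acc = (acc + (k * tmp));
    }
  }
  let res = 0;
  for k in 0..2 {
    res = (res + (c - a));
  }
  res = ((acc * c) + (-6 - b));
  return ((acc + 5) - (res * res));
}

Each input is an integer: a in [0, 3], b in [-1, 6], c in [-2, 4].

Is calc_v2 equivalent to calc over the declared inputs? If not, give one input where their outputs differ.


Differences: boolean connective usage differs; comparison usage differs — yet all 224 inputs agree.
verdict: equivalent


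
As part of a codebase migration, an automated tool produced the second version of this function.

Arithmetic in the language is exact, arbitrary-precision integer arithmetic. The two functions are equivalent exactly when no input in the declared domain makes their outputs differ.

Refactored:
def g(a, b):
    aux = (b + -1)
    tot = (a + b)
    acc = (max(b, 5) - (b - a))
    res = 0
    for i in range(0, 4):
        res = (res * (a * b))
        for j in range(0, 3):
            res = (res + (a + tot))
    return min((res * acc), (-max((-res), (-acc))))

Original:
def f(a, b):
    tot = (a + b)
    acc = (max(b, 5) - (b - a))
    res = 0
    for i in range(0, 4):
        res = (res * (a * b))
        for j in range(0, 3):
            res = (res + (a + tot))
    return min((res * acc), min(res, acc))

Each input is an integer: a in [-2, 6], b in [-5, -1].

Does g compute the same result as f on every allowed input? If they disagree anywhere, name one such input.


Beyond behavior-preserving changes, the revision adds an assignment to `aux` whose value nothing reads; all 45 inputs agree.
verdict: equivalent


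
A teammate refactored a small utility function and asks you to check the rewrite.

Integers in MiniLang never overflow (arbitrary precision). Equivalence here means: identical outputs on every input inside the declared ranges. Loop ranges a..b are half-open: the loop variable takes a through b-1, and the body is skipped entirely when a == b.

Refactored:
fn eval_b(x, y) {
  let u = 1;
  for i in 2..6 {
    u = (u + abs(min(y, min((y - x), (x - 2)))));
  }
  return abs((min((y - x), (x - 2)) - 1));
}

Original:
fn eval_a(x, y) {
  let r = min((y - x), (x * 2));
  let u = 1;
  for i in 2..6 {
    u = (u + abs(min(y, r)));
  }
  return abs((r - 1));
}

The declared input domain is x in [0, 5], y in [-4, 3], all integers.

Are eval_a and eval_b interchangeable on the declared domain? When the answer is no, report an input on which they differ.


x=0, y=-1 yields 2 from eval_a but 3 from eval_b.
verdict: not equivalent; witness: x=0, y=-1


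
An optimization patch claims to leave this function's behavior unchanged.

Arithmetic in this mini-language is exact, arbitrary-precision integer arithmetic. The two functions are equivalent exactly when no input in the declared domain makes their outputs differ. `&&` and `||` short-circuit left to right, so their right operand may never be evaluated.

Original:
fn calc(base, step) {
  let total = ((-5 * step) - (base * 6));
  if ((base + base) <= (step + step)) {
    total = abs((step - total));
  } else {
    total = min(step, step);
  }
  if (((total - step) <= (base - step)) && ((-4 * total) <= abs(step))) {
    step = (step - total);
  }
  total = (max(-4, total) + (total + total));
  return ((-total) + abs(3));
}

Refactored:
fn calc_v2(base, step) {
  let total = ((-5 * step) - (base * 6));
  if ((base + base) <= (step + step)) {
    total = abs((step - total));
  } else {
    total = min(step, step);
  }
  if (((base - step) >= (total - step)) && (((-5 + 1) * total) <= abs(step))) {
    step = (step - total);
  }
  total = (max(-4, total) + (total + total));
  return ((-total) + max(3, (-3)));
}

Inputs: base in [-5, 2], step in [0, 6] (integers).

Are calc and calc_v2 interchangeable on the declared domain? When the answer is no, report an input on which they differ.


The two are interchangeable: min/max/abs usage differs, plus arithmetic usage differs, plus comparison usage differs, plus constant usage differs, and every declared input agrees.
As a probe, take base=0, step=6: calc runs total := -30 | ((base + base) <= (step + step)): true | total := 36 | (((total - step) <= (base - step)) && ((-4 * total) <= abs(step))): false | total := 108 | result -105; calc_v2 runs total := -30 | ((base + base) <= (step + step)): true | total := 36 | (((base - step) >= (total - step)) && (((-5 + 1) * total) <= abs(step))): false | total := 108 | result -105; both end at -105.
Every one of the 56 inputs gives matching results.
verdict: equivalent


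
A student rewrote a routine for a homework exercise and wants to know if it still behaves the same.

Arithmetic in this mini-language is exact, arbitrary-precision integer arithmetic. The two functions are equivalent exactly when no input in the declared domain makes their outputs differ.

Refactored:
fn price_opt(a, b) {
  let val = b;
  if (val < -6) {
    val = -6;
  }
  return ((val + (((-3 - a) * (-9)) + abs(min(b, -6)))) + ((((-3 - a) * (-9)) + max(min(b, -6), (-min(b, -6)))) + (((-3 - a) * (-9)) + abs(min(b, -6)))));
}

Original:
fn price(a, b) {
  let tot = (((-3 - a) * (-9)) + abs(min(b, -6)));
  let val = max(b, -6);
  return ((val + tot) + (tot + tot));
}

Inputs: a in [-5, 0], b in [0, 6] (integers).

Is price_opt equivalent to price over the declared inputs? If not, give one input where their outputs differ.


The two are interchangeable: min/max/abs usage differs, branching structure differs, constant usage differs, comparison usage differs, arithmetic usage differs, statement counts differ, local variable names differ, and every declared input agrees.
One worked example (a=-2, b=6) — price: tot := 15 | val := 6 | result 51; price_opt: val := 6 | (val < -6): false | result 51; agreement on 51.
An exhaustive pass over the 42 declared inputs shows identical outputs.
verdict: equivalent


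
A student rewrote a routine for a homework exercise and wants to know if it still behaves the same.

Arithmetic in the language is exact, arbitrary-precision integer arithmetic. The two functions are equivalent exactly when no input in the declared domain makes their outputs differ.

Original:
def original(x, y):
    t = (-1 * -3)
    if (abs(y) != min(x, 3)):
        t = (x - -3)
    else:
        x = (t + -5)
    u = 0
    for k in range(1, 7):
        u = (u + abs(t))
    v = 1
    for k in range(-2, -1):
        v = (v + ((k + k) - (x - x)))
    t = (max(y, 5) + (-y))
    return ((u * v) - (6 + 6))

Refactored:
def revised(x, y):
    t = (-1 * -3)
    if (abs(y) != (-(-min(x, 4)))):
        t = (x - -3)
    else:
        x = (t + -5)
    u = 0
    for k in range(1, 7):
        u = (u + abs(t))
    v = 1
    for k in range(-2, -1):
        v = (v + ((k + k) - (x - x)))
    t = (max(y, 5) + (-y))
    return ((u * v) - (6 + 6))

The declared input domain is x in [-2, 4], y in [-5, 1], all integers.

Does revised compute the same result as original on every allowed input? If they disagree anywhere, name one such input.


There is a counterexample at x=4, y=-4: -138 on one side, -66 on the other.
original: t := 3 | (abs(y) != min(x, 3)): true | t := 7 | u := 0 | iter k=1: | u := 7 | iter k=2: | u := 14 | iter k=3: | u := 21 | iter k=4: | u := 28 | iter k=5: | u := 35 | iter k=6: | u := 42 | v := 1 | iter k=-2: | v := -3 | t := 9 | result -138
revised: t := 3 | (abs(y) != (-(-min(x, 4)))): false | x := -2 | u := 0 | iter k=1: | u := 3 | iter k=2: | u := 6 | iter k=3: | u := 9 | iter k=4: | u := 12 | iter k=5: | u := 15 | iter k=6: | u := 18 | v := 1 | iter k=-2: | v := -3 | t := 9 | result -66
verdict: not equivalent; witness: x=4, y=-4


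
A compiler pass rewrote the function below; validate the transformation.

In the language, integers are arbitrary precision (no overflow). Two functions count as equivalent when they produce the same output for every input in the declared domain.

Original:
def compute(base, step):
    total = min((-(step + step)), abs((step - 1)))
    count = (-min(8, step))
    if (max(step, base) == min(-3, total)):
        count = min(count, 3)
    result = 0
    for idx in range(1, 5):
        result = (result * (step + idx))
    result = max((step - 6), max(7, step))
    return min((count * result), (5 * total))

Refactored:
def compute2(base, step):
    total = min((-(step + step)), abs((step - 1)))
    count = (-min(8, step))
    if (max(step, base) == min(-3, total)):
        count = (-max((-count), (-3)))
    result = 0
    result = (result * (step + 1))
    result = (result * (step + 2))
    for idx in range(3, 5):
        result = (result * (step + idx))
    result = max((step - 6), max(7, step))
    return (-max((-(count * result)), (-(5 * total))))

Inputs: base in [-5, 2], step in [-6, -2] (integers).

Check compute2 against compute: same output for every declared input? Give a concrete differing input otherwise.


This is a faithful refactor — arithmetic usage differs; and constant usage differs; and min/max/abs usage differs; and loop structure differs; and statement counts differ, but the computed results match everywhere.
One worked example (base=-2, step=-2) — compute: total=3, then count=2, then (max(step, base) == min(-3, total)) is false, then result=0, then (idx=1), then result=0, then (idx=2), then result=0, then (idx=3), then result=0, then (idx=4), then result=0, then result=7, then returns 14; compute2: total=3, then count=2, then (max(step, base) == min(-3, total)) is false, then result=0, then result=0, then result=0, then (idx=3), then result=0, then (idx=4), then result=0, then result=7, then returns 14; agreement on 14.
Sweeping the whole domain (40 inputs) finds no disagreement.
verdict: equivalent


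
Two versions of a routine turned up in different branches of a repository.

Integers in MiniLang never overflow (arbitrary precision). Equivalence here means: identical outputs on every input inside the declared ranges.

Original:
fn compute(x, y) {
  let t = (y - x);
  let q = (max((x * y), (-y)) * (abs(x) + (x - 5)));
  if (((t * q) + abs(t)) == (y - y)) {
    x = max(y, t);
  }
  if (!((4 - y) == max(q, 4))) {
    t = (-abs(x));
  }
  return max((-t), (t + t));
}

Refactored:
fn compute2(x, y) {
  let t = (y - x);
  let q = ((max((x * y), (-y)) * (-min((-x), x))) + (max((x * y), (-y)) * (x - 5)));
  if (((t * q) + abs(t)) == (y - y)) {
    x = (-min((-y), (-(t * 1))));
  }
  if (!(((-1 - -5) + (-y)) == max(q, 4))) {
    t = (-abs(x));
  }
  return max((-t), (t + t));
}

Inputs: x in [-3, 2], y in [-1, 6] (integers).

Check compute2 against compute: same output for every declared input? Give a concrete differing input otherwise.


Changes here: arithmetic usage differs, min/max/abs usage differs, constant usage differs; the full 48-point sweep finds no disagreement.
verdict: equivalent


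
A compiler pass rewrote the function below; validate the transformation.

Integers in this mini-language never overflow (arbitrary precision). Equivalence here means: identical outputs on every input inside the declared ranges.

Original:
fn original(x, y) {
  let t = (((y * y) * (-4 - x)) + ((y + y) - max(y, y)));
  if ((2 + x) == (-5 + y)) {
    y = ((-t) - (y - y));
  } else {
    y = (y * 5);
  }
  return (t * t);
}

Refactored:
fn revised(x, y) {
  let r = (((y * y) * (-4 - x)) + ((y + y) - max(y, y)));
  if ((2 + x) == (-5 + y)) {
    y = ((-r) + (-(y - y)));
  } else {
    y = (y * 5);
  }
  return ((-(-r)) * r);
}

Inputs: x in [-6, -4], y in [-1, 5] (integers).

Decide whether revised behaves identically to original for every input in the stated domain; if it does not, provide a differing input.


This is a faithful refactor — local variable names differ, arithmetic usage differs, but the computed results match everywhere.
Spot check at x=-4, y=4 — original: t becomes 4; next ((2 + x) == (-5 + y)) evaluates to false; next y becomes 20; next final value 16. revised: r becomes 4; next ((2 + x) == (-5 + y)) evaluates to false; next y becomes 20; next final value 16. Both give 16.
Every one of the 21 inputs gives matching results.
verdict: equivalent


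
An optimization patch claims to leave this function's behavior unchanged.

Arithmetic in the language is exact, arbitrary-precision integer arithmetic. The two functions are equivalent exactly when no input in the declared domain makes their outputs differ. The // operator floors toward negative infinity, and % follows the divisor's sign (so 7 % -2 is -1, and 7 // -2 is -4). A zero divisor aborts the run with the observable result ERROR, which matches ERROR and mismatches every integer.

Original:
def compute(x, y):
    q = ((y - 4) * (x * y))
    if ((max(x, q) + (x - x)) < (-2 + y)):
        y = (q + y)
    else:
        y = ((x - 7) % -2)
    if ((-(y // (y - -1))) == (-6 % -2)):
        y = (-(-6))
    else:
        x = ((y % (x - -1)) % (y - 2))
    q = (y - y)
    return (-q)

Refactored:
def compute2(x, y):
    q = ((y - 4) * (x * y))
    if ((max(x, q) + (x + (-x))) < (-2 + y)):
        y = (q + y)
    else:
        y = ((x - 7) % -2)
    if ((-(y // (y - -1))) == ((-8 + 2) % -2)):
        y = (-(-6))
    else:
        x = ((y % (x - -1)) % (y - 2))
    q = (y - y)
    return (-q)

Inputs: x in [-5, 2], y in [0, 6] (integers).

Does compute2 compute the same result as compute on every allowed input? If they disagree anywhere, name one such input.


The two are interchangeable: arithmetic usage differs, plus constant usage differs, and every declared input agrees.
Tracing x=-5, y=2: compute: q = 20; ((max(x, q) + (x - x)) < (-2 + y)) -> false; y = 0; ((-(y // (y - -1))) == (-6 % -2)) -> true; y = 6; q = 0; return 0 | compute2: q = 20; ((max(x, q) + (x + (-x))) < (-2 + y)) -> false; y = 0; ((-(y // (y - -1))) == ((-8 + 2) % -2)) -> true; y = 6; q = 0; return 0 — matching result 0.
Sweeping the whole domain (56 inputs) finds no disagreement.
verdict: equivalent


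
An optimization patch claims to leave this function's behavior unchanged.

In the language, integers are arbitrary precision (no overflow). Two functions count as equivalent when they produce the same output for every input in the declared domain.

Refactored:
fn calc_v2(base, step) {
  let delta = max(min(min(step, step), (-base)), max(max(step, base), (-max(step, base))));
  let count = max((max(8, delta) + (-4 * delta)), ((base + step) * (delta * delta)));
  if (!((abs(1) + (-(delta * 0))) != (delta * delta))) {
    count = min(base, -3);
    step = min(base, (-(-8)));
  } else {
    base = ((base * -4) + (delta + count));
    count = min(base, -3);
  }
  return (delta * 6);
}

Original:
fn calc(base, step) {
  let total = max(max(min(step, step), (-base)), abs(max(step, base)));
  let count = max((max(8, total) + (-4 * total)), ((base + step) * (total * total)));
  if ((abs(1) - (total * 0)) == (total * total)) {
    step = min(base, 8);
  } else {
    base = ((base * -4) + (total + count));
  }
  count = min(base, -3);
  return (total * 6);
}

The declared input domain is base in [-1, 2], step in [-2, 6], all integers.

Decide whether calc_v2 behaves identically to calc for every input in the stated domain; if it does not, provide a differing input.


base=-1, step=0 yields 6 from calc but 0 from calc_v2.
verdict: not equivalent; witness: base=-1, step=0


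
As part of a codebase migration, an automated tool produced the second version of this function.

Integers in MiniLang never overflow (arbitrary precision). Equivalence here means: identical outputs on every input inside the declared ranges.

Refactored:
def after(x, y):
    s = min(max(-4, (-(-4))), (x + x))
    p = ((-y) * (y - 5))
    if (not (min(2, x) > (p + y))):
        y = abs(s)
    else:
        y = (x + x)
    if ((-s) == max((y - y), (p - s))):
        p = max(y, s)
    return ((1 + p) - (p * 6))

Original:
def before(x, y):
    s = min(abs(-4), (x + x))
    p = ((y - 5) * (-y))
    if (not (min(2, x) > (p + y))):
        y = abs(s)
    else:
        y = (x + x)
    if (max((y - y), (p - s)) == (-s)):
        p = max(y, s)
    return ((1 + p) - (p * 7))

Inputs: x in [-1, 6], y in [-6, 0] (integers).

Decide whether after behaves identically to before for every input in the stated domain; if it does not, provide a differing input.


Consider the input x=-1, y=-6.
before: s=-2, then p=-66, then (not (min(2, x) > (p + y))) is false, then y=-2, then (max((y - y), (p - s)) == (-s)) is false, then returns 397
after: s=-2, then p=-66, then (not (min(2, x) > (p + y))) is false, then y=-2, then ((-s) == max((y - y), (p - s))) is false, then returns 331
397 vs 331 — the two versions disagree here.
verdict: not equivalent; witness: x=-1, y=-6


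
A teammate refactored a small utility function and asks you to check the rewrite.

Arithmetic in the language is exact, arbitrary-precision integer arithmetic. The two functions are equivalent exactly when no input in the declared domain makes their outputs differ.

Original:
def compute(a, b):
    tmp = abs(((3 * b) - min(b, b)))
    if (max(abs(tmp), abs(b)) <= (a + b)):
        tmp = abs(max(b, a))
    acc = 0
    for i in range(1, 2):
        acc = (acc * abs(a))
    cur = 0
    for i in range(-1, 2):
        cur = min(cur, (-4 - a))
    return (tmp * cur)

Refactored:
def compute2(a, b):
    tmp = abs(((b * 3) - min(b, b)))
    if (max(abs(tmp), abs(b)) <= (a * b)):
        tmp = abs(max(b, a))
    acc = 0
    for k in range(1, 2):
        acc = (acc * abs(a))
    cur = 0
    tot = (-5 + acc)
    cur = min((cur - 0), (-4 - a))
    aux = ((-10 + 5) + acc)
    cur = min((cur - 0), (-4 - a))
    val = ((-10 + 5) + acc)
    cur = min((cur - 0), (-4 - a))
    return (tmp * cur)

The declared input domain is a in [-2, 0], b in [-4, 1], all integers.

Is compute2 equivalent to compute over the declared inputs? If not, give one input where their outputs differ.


Take a=-2, b=-4.
compute: tmp=8, then (max(abs(tmp), abs(b)) <= (a + b)) is false, then acc=0, then (i=1), then acc=0, then cur=0, then (i=-1), then cur=-2, then (i=0), then cur=-2, then (i=1), then cur=-2, then returns -16
compute2: tmp=8, then (max(abs(tmp), abs(b)) <= (a * b)) is true, then tmp=2, then acc=0, then (k=1), then acc=0, then cur=0, then tot=-5, then cur=-2, then aux=-5, then cur=-2, then val=-5, then cur=-2, then returns -4
-16 vs -4 — the two versions disagree here.
verdict: not equivalent; witness: a=-2, b=-4


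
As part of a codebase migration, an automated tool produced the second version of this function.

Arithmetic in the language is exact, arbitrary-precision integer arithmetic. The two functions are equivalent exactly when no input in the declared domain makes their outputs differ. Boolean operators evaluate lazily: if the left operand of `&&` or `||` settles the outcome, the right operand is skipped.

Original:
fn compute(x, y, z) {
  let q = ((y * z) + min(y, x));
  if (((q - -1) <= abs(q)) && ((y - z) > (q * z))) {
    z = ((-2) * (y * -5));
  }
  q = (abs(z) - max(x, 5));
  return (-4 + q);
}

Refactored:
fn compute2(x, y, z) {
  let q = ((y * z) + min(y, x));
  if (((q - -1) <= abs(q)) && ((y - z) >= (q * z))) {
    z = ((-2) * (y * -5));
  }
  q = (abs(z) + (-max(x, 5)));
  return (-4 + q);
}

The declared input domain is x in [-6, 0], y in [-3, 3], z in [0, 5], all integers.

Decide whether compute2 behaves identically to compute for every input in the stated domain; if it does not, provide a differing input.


Try x=-1, y=-1, z=1.
compute: q becomes -2; next (((q - -1) <= abs(q)) && ((y - z) > (q * z))) evaluates to false; next q becomes -4; next final value -8
compute2: q becomes -2; next (((q - -1) <= abs(q)) && ((y - z) >= (q * z))) evaluates to true; next z becomes -10; next q becomes 5; next final value 1
-8 against 1: the behavior changed.
verdict: not equivalent; witness: x=-1, y=-1, z=1


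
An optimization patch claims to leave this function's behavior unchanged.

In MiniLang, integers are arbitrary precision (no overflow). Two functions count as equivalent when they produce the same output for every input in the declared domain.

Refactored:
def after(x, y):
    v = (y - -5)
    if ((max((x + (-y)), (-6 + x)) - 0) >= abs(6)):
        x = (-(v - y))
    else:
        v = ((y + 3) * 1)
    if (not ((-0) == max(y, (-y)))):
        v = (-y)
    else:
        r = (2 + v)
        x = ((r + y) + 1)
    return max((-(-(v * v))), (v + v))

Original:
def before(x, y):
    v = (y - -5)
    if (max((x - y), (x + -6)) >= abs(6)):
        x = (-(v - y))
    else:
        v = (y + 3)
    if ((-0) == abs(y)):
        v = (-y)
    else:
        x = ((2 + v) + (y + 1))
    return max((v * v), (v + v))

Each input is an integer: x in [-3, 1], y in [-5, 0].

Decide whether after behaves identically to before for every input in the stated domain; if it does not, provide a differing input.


Consider the input x=-3, y=-5.
before: v becomes 0; next (max((x - y), (x + -6)) >= abs(6)) evaluates to false; next v becomes -2; next ((-0) == abs(y)) evaluates to false; next x becomes -4; next final value 4
after: v becomes 0; next ((max((x + (-y)), (-6 + x)) - 0) >= abs(6)) evaluates to false; next v becomes -2; next (not ((-0) == max(y, (-y)))) evaluates to true; next v becomes 5; next final value 25
4 != 25, so the rewrite changes behavior.
verdict: not equivalent; witness: x=-3, y=-5
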